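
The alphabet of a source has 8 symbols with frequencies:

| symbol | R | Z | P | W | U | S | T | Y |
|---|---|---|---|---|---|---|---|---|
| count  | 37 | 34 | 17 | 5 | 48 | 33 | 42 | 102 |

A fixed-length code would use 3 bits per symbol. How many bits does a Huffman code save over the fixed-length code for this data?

Fixed-length: 3 bits × 318 symbols = 954 bits.
Huffman merges:
W(5) + P(17) → 22
22 + S(33) → 55
Z(34) + R(37) → 71
T(42) + U(48) → 90
55 + 71 → 126
90 + Y(102) → 192
126 + 192 → 318
Huffman total = 22 + 55 + 71 + 90 + 126 + 192 + 318 = 874 bits.
Saving = 954 − 874 = 80 bits.

80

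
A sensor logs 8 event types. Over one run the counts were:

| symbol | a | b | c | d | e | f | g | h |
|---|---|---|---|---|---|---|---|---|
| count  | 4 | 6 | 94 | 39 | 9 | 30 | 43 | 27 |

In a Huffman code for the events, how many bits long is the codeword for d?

3

Repeatedly merge the two smallest:
merge a(4) and b(6): 10
merge e(9) and 10: 19
merge 19 and h(27): 46
merge f(30) and d(39): 69
merge g(43) and 46: 89
merge 69 and 89: 158
merge c(94) and 158: 252
The subtree containing d is merged 3 times, so code length = 3.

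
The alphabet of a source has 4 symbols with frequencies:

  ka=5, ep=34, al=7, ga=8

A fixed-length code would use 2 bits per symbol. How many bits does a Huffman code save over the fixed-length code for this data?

Fixed-length: 2 bits × 54 symbols = 108 bits.
Huffman merges:
merge ka(5) and al(7): 12
merge ga(8) and 12: 20
merge 20 and ep(34): 54
Huffman total = 12 + 20 + 54 = 86 bits.
Saving = 108 − 86 = 22 bits.

22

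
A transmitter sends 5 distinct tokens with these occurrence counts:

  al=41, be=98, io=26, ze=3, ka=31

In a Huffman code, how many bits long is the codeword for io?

Build the tree from the bottom:
merge ze(3) and io(26): 29
merge 29 and ka(31): 60
merge al(41) and 60: 101
merge be(98) and 101: 199
io's leaf is at depth 4, giving a 4-bit codeword.

4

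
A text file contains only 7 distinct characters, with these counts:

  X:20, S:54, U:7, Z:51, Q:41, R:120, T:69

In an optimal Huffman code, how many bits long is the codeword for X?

4

Huffman merges, smallest pair first:
merge U(7) and X(20): 27
merge 27 and Q(41): 68
merge Z(51) and S(54): 105
merge 68 and T(69): 137
merge 105 and R(120): 225
merge 137 and 225: 362
X's leaf is at depth 4, giving a 4-bit codeword.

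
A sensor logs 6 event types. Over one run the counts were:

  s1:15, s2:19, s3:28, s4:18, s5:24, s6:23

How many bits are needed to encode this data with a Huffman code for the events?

Merge the two smallest weights repeatedly:
merge s1(15) and s4(18): 33
merge s2(19) and s6(23): 42
merge s5(24) and s3(28): 52
merge 33 and 42: 75
merge 52 and 75: 127
Each symbol's bit-cost is frequency × depth; summing gives 329 bits (equivalently 33 + 42 + 52 + 75 + 127).

329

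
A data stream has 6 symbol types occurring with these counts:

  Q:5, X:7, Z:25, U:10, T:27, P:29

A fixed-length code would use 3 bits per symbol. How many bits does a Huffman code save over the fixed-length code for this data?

Fixed-length: 3 bits × 103 symbols = 309 bits.
Huffman merges:
combine Q(5), X(7) → 12
combine U(10), 12 → 22
combine 22, Z(25) → 47
combine T(27), P(29) → 56
combine 47, 56 → 103
Huffman total = 12 + 22 + 47 + 56 + 103 = 240 bits.
Saving = 309 − 240 = 69 bits.

69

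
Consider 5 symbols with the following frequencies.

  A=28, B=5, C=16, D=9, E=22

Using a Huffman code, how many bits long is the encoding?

174

Merge the two smallest weights repeatedly:
combine B(5), D(9) → 14
combine 14, C(16) → 30
combine E(22), A(28) → 50
combine 30, 50 → 80
The encoded length is the sum of every internal node's weight: 14 + 30 + 50 + 80 = 174 bits.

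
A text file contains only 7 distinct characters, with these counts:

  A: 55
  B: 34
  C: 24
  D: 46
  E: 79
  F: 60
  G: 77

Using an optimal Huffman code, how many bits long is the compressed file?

1027

Merge the two smallest weights repeatedly:
C(24) + B(34) → 58
D(46) + A(55) → 101
58 + F(60) → 118
G(77) + E(79) → 156
101 + 118 → 219
156 + 219 → 375
Each symbol's bit-cost is frequency × depth; summing gives 1027 bits (equivalently 58 + 101 + 118 + 156 + 219 + 375).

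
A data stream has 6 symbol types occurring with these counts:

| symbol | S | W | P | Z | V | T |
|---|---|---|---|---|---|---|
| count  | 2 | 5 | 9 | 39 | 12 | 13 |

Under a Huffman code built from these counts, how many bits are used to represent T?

3

Build the tree from the bottom:
merge S(2) and W(5): 7
merge 7 and P(9): 16
merge V(12) and T(13): 25
merge 16 and 25: 41
merge Z(39) and 41: 80
T's leaf is at depth 3, giving a 3-bit codeword.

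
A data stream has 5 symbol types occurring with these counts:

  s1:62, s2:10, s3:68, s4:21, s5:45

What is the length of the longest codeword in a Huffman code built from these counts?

Merge the two lowest-weight nodes at each step:
merge s2(10) and s4(21): 31
merge 31 and s5(45): 76
merge s1(62) and s3(68): 130
merge 76 and 130: 206
The first pair merged (s2, s4) ends up deepest, at depth 3.

3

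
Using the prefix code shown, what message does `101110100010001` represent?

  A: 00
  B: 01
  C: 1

CBCCBABAB

Read left to right; each codeword is recognised as soon as it completes (prefix code):
  1→C | 01→B | 1→C | 1→C | 01→B | 00→A | 01→B | 00→A | 01→B
Decoded message: CBCCBABAB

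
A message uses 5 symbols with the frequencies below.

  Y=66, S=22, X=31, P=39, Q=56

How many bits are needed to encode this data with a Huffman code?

481

Build the Huffman tree bottom-up:
combine S(22), X(31) → 53
combine P(39), 53 → 92
combine Q(56), Y(66) → 122
combine 92, 122 → 214
Total encoded bits = sum of merged weights = 53 + 92 + 122 + 214 = 481.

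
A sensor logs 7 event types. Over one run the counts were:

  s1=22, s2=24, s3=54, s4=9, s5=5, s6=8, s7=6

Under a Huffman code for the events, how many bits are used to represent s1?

Repeatedly merge the two smallest:
s5(5) + s7(6) → 11
s6(8) + s4(9) → 17
11 + 17 → 28
s1(22) + s2(24) → 46
28 + 46 → 74
s3(54) + 74 → 128
s1's leaf is at depth 3, giving a 3-bit codeword.

3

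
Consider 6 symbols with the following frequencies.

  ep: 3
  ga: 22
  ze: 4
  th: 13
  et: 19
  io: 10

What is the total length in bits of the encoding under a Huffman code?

Merge the two smallest weights repeatedly:
merge ep(3) and ze(4): 7
merge 7 and io(10): 17
merge th(13) and 17: 30
merge et(19) and ga(22): 41
merge 30 and 41: 71
Each symbol's bit-cost is frequency × depth; summing gives 166 bits (equivalently 7 + 17 + 30 + 41 + 71).

166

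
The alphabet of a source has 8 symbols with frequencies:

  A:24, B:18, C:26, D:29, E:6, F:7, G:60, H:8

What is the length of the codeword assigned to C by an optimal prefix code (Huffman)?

Build the tree from the bottom:
merge E(6) and F(7): 13
merge H(8) and 13: 21
merge B(18) and 21: 39
merge A(24) and C(26): 50
merge D(29) and 39: 68
merge 50 and G(60): 110
merge 68 and 110: 178
C sits 3 levels below the root, so its codeword is 3 bits.

3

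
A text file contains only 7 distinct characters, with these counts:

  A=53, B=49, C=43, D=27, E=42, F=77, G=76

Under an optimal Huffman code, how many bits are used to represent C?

Huffman merges, smallest pair first:
combine D(27), E(42) → 69
combine C(43), B(49) → 92
combine A(53), 69 → 122
combine G(76), F(77) → 153
combine 92, 122 → 214
combine 153, 214 → 367
C's leaf is at depth 3, giving a 3-bit codeword.

3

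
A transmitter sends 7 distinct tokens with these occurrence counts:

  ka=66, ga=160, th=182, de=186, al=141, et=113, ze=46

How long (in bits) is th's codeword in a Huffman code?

2

Build the tree from the bottom:
merge ze(46) and ka(66): 112
merge 112 and et(113): 225
merge al(141) and ga(160): 301
merge th(182) and de(186): 368
merge 225 and 301: 526
merge 368 and 526: 894
th's leaf is at depth 2, giving a 2-bit codeword.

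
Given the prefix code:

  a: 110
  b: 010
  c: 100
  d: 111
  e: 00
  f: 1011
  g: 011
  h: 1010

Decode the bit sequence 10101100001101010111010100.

Read left to right; each codeword is recognised as soon as it completes (prefix code):
  1010→h | 110→a | 00→e | 011→g | 010→b | 1011→f | 1010→h | 100→c
Decoded message: haegbfhc

haegbfhc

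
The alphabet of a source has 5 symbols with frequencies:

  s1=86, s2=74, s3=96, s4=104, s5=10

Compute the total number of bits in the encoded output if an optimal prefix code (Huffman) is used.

824

Build the Huffman tree bottom-up:
s5(10) + s2(74) → 84
84 + s1(86) → 170
s3(96) + s4(104) → 200
170 + 200 → 370
Each symbol's bit-cost is frequency × depth; summing gives 824 bits (equivalently 84 + 170 + 200 + 370).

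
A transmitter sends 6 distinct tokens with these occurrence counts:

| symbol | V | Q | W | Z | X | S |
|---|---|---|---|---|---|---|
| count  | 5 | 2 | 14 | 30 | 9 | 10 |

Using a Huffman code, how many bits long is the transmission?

157

Merge the two smallest weights repeatedly:
combine Q(2), V(5) → 7
combine 7, X(9) → 16
combine S(10), W(14) → 24
combine 16, 24 → 40
combine Z(30), 40 → 70
Each symbol's bit-cost is frequency × depth; summing gives 157 bits (equivalently 7 + 16 + 24 + 40 + 70).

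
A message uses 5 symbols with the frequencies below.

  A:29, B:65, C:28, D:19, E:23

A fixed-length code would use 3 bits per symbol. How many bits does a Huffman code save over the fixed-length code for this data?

130

Fixed-length: 3 bits × 164 symbols = 492 bits.
Huffman merges:
D(19) + E(23) → 42
C(28) + A(29) → 57
42 + 57 → 99
B(65) + 99 → 164
Huffman total = 42 + 57 + 99 + 164 = 362 bits.
Saving = 492 − 362 = 130 bits.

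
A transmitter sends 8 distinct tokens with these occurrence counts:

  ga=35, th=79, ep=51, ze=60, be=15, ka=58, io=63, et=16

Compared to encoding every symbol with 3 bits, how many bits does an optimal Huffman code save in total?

Fixed-length: 3 bits × 377 symbols = 1131 bits.
Huffman merges:
combine be(15), et(16) → 31
combine 31, ga(35) → 66
combine ep(51), ka(58) → 109
combine ze(60), io(63) → 123
combine 66, th(79) → 145
combine 109, 123 → 232
combine 145, 232 → 377
Huffman total = 31 + 66 + 109 + 123 + 145 + 232 + 377 = 1083 bits.
Saving = 1131 − 1083 = 48 bits.

48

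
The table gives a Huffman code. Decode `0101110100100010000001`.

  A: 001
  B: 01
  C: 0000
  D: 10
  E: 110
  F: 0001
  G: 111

Read left to right; each codeword is recognised as soon as it completes (prefix code):
  01→B | 01→B | 110→E | 10→D | 01→B | 0001→F | 0000→C | 001→A
Decoded message: BBEDBFCA

BBEDBFCA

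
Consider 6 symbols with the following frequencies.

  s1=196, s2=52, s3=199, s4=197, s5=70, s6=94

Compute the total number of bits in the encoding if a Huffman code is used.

1954

Merge the two smallest weights repeatedly:
combine s2(52), s5(70) → 122
combine s6(94), 122 → 216
combine s1(196), s4(197) → 393
combine s3(199), 216 → 415
combine 393, 415 → 808
The encoded length is the sum of every internal node's weight: 122 + 216 + 393 + 415 + 808 = 1954 bits.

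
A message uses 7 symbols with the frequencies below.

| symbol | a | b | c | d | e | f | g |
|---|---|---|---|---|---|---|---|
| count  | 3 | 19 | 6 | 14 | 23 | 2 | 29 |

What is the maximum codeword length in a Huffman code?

Merge the two lowest-weight nodes at each step:
combine f(2), a(3) → 5
combine 5, c(6) → 11
combine 11, d(14) → 25
combine b(19), e(23) → 42
combine 25, g(29) → 54
combine 42, 54 → 96
The rarest symbols sit at the bottom; the longest codeword is 5 bits.

5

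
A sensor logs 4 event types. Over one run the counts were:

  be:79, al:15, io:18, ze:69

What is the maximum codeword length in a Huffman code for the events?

Merge the two lowest-weight nodes at each step:
merge al(15) and io(18): 33
merge 33 and ze(69): 102
merge be(79) and 102: 181
The rarest symbols sit at the bottom; the longest codeword is 3 bits.

3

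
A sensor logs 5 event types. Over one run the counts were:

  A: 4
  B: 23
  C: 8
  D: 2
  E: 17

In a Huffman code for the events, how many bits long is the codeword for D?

Huffman merges, smallest pair first:
combine D(2), A(4) → 6
combine 6, C(8) → 14
combine 14, E(17) → 31
combine B(23), 31 → 54
D's leaf is at depth 4, giving a 4-bit codeword.

4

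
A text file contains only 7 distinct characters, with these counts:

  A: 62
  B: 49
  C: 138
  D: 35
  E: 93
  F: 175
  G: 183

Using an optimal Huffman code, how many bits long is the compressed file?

1931

Build the Huffman tree bottom-up:
merge D(35) and B(49): 84
merge A(62) and 84: 146
merge E(93) and C(138): 231
merge 146 and F(175): 321
merge G(183) and 231: 414
merge 321 and 414: 735
Each symbol's bit-cost is frequency × depth; summing gives 1931 bits (equivalently 84 + 146 + 231 + 321 + 414 + 735).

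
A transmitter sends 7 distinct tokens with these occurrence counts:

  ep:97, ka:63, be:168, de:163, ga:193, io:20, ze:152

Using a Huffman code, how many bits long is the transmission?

Merge the two smallest weights repeatedly:
merge io(20) and ka(63): 83
merge 83 and ep(97): 180
merge ze(152) and de(163): 315
merge be(168) and 180: 348
merge ga(193) and 315: 508
merge 348 and 508: 856
The encoded length is the sum of every internal node's weight: 83 + 180 + 315 + 348 + 508 + 856 = 2290 bits.

2290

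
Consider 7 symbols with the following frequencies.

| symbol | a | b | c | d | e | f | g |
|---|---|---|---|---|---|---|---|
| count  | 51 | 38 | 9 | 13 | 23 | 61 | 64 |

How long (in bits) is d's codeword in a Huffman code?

5

Repeatedly merge the two smallest:
combine c(9), d(13) → 22
combine 22, e(23) → 45
combine b(38), 45 → 83
combine a(51), f(61) → 112
combine g(64), 83 → 147
combine 112, 147 → 259
d's leaf is at depth 5, giving a 5-bit codeword.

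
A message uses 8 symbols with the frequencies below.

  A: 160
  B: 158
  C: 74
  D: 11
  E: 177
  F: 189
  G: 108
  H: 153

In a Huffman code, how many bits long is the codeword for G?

Build the tree from the bottom:
merge D(11) and C(74): 85
merge 85 and G(108): 193
merge H(153) and B(158): 311
merge A(160) and E(177): 337
merge F(189) and 193: 382
merge 311 and 337: 648
merge 382 and 648: 1030
G sits 3 levels below the root, so its codeword is 3 bits.

3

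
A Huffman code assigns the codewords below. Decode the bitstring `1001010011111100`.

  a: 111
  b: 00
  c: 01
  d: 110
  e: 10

eccbaab

Read left to right; each codeword is recognised as soon as it completes (prefix code):
  10→e | 01→c | 01→c | 00→b | 111→a | 111→a | 00→b
Decoded message: eccbaab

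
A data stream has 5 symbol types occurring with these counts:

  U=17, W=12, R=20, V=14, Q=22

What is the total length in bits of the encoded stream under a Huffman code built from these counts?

Greedily combine the two least-frequent nodes:
W(12) + V(14) → 26
U(17) + R(20) → 37
Q(22) + 26 → 48
37 + 48 → 85
Each symbol's bit-cost is frequency × depth; summing gives 196 bits (equivalently 26 + 37 + 48 + 85).

196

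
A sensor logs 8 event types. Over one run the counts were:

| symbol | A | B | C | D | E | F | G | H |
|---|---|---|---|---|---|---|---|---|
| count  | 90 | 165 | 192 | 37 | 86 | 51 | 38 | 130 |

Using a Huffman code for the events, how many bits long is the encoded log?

2211

Greedily combine the two least-frequent nodes:
combine D(37), G(38) → 75
combine F(51), 75 → 126
combine E(86), A(90) → 176
combine 126, H(130) → 256
combine B(165), 176 → 341
combine C(192), 256 → 448
combine 341, 448 → 789
Each symbol's bit-cost is frequency × depth; summing gives 2211 bits (equivalently 75 + 126 + 176 + 256 + 341 + 448 + 789).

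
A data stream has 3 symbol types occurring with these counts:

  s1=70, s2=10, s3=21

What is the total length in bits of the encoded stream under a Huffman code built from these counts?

132

Greedily combine the two least-frequent nodes:
merge s2(10) and s3(21): 31
merge 31 and s1(70): 101
Total encoded bits = sum of merged weights = 31 + 101 = 132.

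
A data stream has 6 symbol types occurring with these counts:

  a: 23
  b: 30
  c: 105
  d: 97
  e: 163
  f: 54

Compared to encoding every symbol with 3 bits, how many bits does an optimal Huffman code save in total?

312

Fixed-length: 3 bits × 472 symbols = 1416 bits.
Huffman merges:
a(23) + b(30) → 53
53 + f(54) → 107
d(97) + c(105) → 202
107 + e(163) → 270
202 + 270 → 472
Huffman total = 53 + 107 + 202 + 270 + 472 = 1104 bits.
Saving = 1416 − 1104 = 312 bits.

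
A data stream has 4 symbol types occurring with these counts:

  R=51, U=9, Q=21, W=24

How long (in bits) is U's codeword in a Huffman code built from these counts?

Build the tree from the bottom:
U(9) + Q(21) → 30
W(24) + 30 → 54
R(51) + 54 → 105
The subtree containing U is merged 3 times, so code length = 3.

3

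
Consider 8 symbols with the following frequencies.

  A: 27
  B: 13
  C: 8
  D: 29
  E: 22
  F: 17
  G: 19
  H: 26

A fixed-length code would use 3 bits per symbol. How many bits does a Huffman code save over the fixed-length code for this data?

Fixed-length: 3 bits × 161 symbols = 483 bits.
Huffman merges:
merge C(8) and B(13): 21
merge F(17) and G(19): 36
merge 21 and E(22): 43
merge H(26) and A(27): 53
merge D(29) and 36: 65
merge 43 and 53: 96
merge 65 and 96: 161
Huffman total = 21 + 36 + 43 + 53 + 65 + 96 + 161 = 475 bits.
Saving = 483 − 475 = 8 bits.

8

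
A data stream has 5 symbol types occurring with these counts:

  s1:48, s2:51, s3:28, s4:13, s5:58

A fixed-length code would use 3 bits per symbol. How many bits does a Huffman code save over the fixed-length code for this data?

157

Fixed-length: 3 bits × 198 symbols = 594 bits.
Huffman merges:
s4(13) + s3(28) → 41
41 + s1(48) → 89
s2(51) + s5(58) → 109
89 + 109 → 198
Huffman total = 41 + 89 + 109 + 198 = 437 bits.
Saving = 594 − 437 = 157 bits.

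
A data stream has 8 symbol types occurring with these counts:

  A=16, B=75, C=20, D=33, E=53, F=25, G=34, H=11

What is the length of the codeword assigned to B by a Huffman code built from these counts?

2

Huffman merges, smallest pair first:
H(11) + A(16) → 27
C(20) + F(25) → 45
27 + D(33) → 60
G(34) + 45 → 79
E(53) + 60 → 113
B(75) + 79 → 154
113 + 154 → 267
B sits 2 levels below the root, so its codeword is 2 bits.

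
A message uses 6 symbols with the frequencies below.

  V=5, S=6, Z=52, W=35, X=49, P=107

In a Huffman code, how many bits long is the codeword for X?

Repeatedly merge the two smallest:
merge V(5) and S(6): 11
merge 11 and W(35): 46
merge 46 and X(49): 95
merge Z(52) and 95: 147
merge P(107) and 147: 254
The subtree containing X is merged 3 times, so code length = 3.

3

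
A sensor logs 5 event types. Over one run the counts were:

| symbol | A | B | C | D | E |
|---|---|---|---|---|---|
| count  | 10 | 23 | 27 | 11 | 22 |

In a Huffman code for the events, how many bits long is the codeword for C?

Build the tree from the bottom:
merge A(10) and D(11): 21
merge 21 and E(22): 43
merge B(23) and C(27): 50
merge 43 and 50: 93
The subtree containing C is merged 2 times, so code length = 2.

2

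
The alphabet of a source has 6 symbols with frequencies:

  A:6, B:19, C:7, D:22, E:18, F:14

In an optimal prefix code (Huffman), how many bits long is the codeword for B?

Repeatedly merge the two smallest:
merge A(6) and C(7): 13
merge 13 and F(14): 27
merge E(18) and B(19): 37
merge D(22) and 27: 49
merge 37 and 49: 86
B's leaf is at depth 2, giving a 2-bit codeword.

2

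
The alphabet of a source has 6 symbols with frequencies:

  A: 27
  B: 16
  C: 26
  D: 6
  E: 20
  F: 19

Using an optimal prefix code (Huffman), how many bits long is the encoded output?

Build the Huffman tree bottom-up:
merge D(6) and B(16): 22
merge F(19) and E(20): 39
merge 22 and C(26): 48
merge A(27) and 39: 66
merge 48 and 66: 114
Total encoded bits = sum of merged weights = 22 + 39 + 48 + 66 + 114 = 289.

289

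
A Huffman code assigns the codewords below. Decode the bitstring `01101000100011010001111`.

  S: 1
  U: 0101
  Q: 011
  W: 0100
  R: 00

Read left to right; each codeword is recognised as soon as it completes (prefix code):
  011→Q | 0100→W | 0100→W | 011→Q | 0100→W | 011→Q | 1→S | 1→S
Decoded message: QWWQWQSS

QWWQWQSS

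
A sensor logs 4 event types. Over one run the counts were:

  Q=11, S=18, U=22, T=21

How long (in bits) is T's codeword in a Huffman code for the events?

Build the tree from the bottom:
combine Q(11), S(18) → 29
combine T(21), U(22) → 43
combine 29, 43 → 72
The subtree containing T is merged 2 times, so code length = 2.

2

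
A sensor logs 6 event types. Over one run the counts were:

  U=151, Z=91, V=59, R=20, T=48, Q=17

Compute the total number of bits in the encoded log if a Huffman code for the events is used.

887

Greedily combine the two least-frequent nodes:
Q(17) + R(20) → 37
37 + T(48) → 85
V(59) + 85 → 144
Z(91) + 144 → 235
U(151) + 235 → 386
The encoded length is the sum of every internal node's weight: 37 + 85 + 144 + 235 + 386 = 887 bits.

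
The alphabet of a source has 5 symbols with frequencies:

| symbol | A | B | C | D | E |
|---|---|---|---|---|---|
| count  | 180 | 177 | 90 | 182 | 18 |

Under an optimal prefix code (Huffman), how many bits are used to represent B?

2

Huffman merges, smallest pair first:
combine E(18), C(90) → 108
combine 108, B(177) → 285
combine A(180), D(182) → 362
combine 285, 362 → 647
B's leaf is at depth 2, giving a 2-bit codeword.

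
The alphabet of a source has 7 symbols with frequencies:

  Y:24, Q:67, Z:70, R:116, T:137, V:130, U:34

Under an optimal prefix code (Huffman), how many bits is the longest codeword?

4

Merge the two lowest-weight nodes at each step:
combine Y(24), U(34) → 58
combine 58, Q(67) → 125
combine Z(70), R(116) → 186
combine 125, V(130) → 255
combine T(137), 186 → 323
combine 255, 323 → 578
Maximum depth reached is 4.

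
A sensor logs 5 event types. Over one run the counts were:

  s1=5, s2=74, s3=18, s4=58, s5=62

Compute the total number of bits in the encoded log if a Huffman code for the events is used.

457

Merge the two smallest weights repeatedly:
s1(5) + s3(18) → 23
23 + s4(58) → 81
s5(62) + s2(74) → 136
81 + 136 → 217
The encoded length is the sum of every internal node's weight: 23 + 81 + 136 + 217 = 457 bits.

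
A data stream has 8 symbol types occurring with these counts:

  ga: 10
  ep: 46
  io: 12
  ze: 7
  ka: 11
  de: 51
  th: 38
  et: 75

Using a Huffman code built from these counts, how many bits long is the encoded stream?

Build the Huffman tree bottom-up:
merge ze(7) and ga(10): 17
merge ka(11) and io(12): 23
merge 17 and 23: 40
merge th(38) and 40: 78
merge ep(46) and de(51): 97
merge et(75) and 78: 153
merge 97 and 153: 250
Each symbol's bit-cost is frequency × depth; summing gives 658 bits (equivalently 17 + 23 + 40 + 78 + 97 + 153 + 250).

658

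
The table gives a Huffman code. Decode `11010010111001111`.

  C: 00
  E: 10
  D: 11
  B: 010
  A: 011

DBBDEAD

Read left to right; each codeword is recognised as soon as it completes (prefix code):
  11→D | 010→B | 010→B | 11→D | 10→E | 011→A | 11→D
Decoded message: DBBDEAD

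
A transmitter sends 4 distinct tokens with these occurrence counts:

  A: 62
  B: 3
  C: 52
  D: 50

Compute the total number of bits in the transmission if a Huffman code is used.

Merge the two smallest weights repeatedly:
B(3) + D(50) → 53
C(52) + 53 → 105
A(62) + 105 → 167
Each symbol's bit-cost is frequency × depth; summing gives 325 bits (equivalently 53 + 105 + 167).

325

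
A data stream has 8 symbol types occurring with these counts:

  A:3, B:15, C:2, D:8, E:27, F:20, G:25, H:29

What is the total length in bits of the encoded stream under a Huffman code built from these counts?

Greedily combine the two least-frequent nodes:
C(2) + A(3) → 5
5 + D(8) → 13
13 + B(15) → 28
F(20) + G(25) → 45
E(27) + 28 → 55
H(29) + 45 → 74
55 + 74 → 129
Each symbol's bit-cost is frequency × depth; summing gives 349 bits (equivalently 5 + 13 + 28 + 45 + 55 + 74 + 129).

349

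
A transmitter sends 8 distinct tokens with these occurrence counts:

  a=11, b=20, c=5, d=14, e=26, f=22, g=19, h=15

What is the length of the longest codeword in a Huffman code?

4

Merge the two lowest-weight nodes at each step:
c(5) + a(11) → 16
d(14) + h(15) → 29
16 + g(19) → 35
b(20) + f(22) → 42
e(26) + 29 → 55
35 + 42 → 77
55 + 77 → 132
The first pair merged (c, a) ends up deepest, at depth 4.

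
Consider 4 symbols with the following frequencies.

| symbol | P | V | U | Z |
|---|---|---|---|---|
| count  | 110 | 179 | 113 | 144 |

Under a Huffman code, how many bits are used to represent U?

2

Build the tree from the bottom:
merge P(110) and U(113): 223
merge Z(144) and V(179): 323
merge 223 and 323: 546
U's leaf is at depth 2, giving a 2-bit codeword.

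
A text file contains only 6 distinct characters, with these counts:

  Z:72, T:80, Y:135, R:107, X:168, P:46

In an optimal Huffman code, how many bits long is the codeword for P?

Repeatedly merge the two smallest:
combine P(46), Z(72) → 118
combine T(80), R(107) → 187
combine 118, Y(135) → 253
combine X(168), 187 → 355
combine 253, 355 → 608
The subtree containing P is merged 3 times, so code length = 3.

3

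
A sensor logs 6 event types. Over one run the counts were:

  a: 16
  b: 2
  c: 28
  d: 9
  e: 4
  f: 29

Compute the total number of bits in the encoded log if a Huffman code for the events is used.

Merge the two smallest weights repeatedly:
b(2) + e(4) → 6
6 + d(9) → 15
15 + a(16) → 31
c(28) + f(29) → 57
31 + 57 → 88
Total encoded bits = sum of merged weights = 6 + 15 + 31 + 57 + 88 = 197.

197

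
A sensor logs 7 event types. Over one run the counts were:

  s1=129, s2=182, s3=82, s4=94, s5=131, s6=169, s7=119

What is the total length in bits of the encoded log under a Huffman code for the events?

Greedily combine the two least-frequent nodes:
merge s3(82) and s4(94): 176
merge s7(119) and s1(129): 248
merge s5(131) and s6(169): 300
merge 176 and s2(182): 358
merge 248 and 300: 548
merge 358 and 548: 906
Total encoded bits = sum of merged weights = 176 + 248 + 300 + 358 + 548 + 906 = 2536.

2536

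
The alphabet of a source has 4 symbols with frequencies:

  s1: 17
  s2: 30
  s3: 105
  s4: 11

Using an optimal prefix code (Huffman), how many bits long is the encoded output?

Build the Huffman tree bottom-up:
combine s4(11), s1(17) → 28
combine 28, s2(30) → 58
combine 58, s3(105) → 163
Total encoded bits = sum of merged weights = 28 + 58 + 163 = 249.

249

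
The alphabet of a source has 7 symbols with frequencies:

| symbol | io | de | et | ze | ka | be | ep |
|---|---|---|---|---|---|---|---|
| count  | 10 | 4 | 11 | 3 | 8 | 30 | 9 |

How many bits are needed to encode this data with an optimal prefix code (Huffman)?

187

Greedily combine the two least-frequent nodes:
ze(3) + de(4) → 7
7 + ka(8) → 15
ep(9) + io(10) → 19
et(11) + 15 → 26
19 + 26 → 45
be(30) + 45 → 75
Each symbol's bit-cost is frequency × depth; summing gives 187 bits (equivalently 7 + 15 + 19 + 26 + 45 + 75).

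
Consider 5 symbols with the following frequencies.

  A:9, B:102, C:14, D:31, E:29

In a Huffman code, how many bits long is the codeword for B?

Repeatedly merge the two smallest:
combine A(9), C(14) → 23
combine 23, E(29) → 52
combine D(31), 52 → 83
combine 83, B(102) → 185
B is a child of the root — depth 1, so its codeword is a single bit.

1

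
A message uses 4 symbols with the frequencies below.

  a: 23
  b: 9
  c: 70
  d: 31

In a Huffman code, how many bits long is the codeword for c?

Repeatedly merge the two smallest:
b(9) + a(23) → 32
d(31) + 32 → 63
63 + c(70) → 133
c sits one level below the root: a 1-bit codeword.

1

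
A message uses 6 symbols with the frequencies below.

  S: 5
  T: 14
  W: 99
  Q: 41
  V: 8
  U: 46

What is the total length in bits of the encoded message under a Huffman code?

435

Build the Huffman tree bottom-up:
merge S(5) and V(8): 13
merge 13 and T(14): 27
merge 27 and Q(41): 68
merge U(46) and 68: 114
merge W(99) and 114: 213
Each symbol's bit-cost is frequency × depth; summing gives 435 bits (equivalently 13 + 27 + 68 + 114 + 213).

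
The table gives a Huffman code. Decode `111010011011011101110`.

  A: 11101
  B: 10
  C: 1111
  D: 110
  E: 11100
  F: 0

Read left to right; each codeword is recognised as soon as it completes (prefix code):
  11101→A | 0→F | 0→F | 110→D | 110→D | 11101→A | 110→D
Decoded message: AFFDDAD

AFFDDAD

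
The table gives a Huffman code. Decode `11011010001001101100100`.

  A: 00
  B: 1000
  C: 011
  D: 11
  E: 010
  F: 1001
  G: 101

Read left to right; each codeword is recognised as soon as it completes (prefix code):
  11→D | 011→C | 010→E | 00→A | 1001→F | 101→G | 1001→F | 00→A
Decoded message: DCEAFGFA

DCEAFGFA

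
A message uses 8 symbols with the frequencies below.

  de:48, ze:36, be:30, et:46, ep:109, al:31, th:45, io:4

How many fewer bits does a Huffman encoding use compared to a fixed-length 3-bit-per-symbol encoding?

Fixed-length: 3 bits × 349 symbols = 1047 bits.
Huffman merges:
combine io(4), be(30) → 34
combine al(31), 34 → 65
combine ze(36), th(45) → 81
combine et(46), de(48) → 94
combine 65, 81 → 146
combine 94, ep(109) → 203
combine 146, 203 → 349
Huffman total = 34 + 65 + 81 + 94 + 146 + 203 + 349 = 972 bits.
Saving = 1047 − 972 = 75 bits.

75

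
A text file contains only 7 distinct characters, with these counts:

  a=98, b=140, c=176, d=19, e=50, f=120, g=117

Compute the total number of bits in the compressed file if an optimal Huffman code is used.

1913

Build the Huffman tree bottom-up:
combine d(19), e(50) → 69
combine 69, a(98) → 167
combine g(117), f(120) → 237
combine b(140), 167 → 307
combine c(176), 237 → 413
combine 307, 413 → 720
The encoded length is the sum of every internal node's weight: 69 + 167 + 237 + 307 + 413 + 720 = 1913 bits.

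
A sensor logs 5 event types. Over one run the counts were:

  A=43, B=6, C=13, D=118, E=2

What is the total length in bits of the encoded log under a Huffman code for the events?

275

Merge the two smallest weights repeatedly:
combine E(2), B(6) → 8
combine 8, C(13) → 21
combine 21, A(43) → 64
combine 64, D(118) → 182
Each symbol's bit-cost is frequency × depth; summing gives 275 bits (equivalently 8 + 21 + 64 + 182).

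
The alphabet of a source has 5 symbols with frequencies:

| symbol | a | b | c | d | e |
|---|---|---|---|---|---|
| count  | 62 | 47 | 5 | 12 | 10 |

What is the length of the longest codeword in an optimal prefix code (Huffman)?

Merge the two lowest-weight nodes at each step:
c(5) + e(10) → 15
d(12) + 15 → 27
27 + b(47) → 74
a(62) + 74 → 136
Maximum depth reached is 4.

4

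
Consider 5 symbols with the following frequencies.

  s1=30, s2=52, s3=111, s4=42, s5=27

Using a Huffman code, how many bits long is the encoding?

564

Merge the two smallest weights repeatedly:
s5(27) + s1(30) → 57
s4(42) + s2(52) → 94
57 + 94 → 151
s3(111) + 151 → 262
The encoded length is the sum of every internal node's weight: 57 + 94 + 151 + 262 = 564 bits.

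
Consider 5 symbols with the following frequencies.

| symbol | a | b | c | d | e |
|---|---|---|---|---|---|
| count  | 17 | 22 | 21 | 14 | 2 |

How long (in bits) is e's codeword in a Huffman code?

3

Repeatedly merge the two smallest:
e(2) + d(14) → 16
16 + a(17) → 33
c(21) + b(22) → 43
33 + 43 → 76
The subtree containing e is merged 3 times, so code length = 3.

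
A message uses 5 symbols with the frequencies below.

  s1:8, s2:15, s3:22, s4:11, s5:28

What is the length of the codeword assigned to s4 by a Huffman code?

3

Build the tree from the bottom:
merge s1(8) and s4(11): 19
merge s2(15) and 19: 34
merge s3(22) and s5(28): 50
merge 34 and 50: 84
The subtree containing s4 is merged 3 times, so code length = 3.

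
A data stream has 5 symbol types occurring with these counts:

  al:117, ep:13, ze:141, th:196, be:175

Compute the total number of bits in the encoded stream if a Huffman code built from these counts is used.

1414

Build the Huffman tree bottom-up:
ep(13) + al(117) → 130
130 + ze(141) → 271
be(175) + th(196) → 371
271 + 371 → 642
The encoded length is the sum of every internal node's weight: 130 + 271 + 371 + 642 = 1414 bits.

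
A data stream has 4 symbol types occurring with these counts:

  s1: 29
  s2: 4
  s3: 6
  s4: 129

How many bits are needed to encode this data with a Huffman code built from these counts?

Merge the two smallest weights repeatedly:
combine s2(4), s3(6) → 10
combine 10, s1(29) → 39
combine 39, s4(129) → 168
Each symbol's bit-cost is frequency × depth; summing gives 217 bits (equivalently 10 + 39 + 168).

217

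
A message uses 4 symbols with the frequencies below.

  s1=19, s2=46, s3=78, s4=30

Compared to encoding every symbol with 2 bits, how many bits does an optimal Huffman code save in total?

29

Fixed-length: 2 bits × 173 symbols = 346 bits.
Huffman merges:
s1(19) + s4(30) → 49
s2(46) + 49 → 95
s3(78) + 95 → 173
Huffman total = 49 + 95 + 173 = 317 bits.
Saving = 346 − 317 = 29 bits.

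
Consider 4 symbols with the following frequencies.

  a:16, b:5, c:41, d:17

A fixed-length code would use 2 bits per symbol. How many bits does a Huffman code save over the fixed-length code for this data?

20

Fixed-length: 2 bits × 79 symbols = 158 bits.
Huffman merges:
combine b(5), a(16) → 21
combine d(17), 21 → 38
combine 38, c(41) → 79
Huffman total = 21 + 38 + 79 = 138 bits.
Saving = 158 − 138 = 20 bits.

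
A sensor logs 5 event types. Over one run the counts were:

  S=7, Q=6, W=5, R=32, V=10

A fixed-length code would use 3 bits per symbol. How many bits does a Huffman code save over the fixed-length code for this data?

64

Fixed-length: 3 bits × 60 symbols = 180 bits.
Huffman merges:
W(5) + Q(6) → 11
S(7) + V(10) → 17
11 + 17 → 28
28 + R(32) → 60
Huffman total = 11 + 17 + 28 + 60 = 116 bits.
Saving = 180 − 116 = 64 bits.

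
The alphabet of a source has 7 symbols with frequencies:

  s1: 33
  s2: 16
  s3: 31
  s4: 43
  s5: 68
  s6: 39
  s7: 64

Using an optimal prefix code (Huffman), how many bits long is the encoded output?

797

Merge the two smallest weights repeatedly:
s2(16) + s3(31) → 47
s1(33) + s6(39) → 72
s4(43) + 47 → 90
s7(64) + s5(68) → 132
72 + 90 → 162
132 + 162 → 294
Total encoded bits = sum of merged weights = 47 + 72 + 90 + 132 + 162 + 294 = 797.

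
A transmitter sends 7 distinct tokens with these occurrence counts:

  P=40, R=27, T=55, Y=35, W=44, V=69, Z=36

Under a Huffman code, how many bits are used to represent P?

Repeatedly merge the two smallest:
R(27) + Y(35) → 62
Z(36) + P(40) → 76
W(44) + T(55) → 99
62 + V(69) → 131
76 + 99 → 175
131 + 175 → 306
The subtree containing P is merged 3 times, so code length = 3.

3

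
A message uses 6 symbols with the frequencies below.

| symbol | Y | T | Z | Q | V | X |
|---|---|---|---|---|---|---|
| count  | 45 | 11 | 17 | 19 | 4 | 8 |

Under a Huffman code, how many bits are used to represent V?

Repeatedly merge the two smallest:
combine V(4), X(8) → 12
combine T(11), 12 → 23
combine Z(17), Q(19) → 36
combine 23, 36 → 59
combine Y(45), 59 → 104
V sits 4 levels below the root, so its codeword is 4 bits.

4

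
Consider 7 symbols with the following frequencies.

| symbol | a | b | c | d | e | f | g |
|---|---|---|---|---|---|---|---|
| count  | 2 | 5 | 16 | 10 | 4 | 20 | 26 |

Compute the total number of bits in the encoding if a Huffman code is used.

Merge the two smallest weights repeatedly:
combine a(2), e(4) → 6
combine b(5), 6 → 11
combine d(10), 11 → 21
combine c(16), f(20) → 36
combine 21, g(26) → 47
combine 36, 47 → 83
The encoded length is the sum of every internal node's weight: 6 + 11 + 21 + 36 + 47 + 83 = 204 bits.

204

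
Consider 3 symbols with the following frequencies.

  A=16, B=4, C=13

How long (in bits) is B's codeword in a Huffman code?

Build the tree from the bottom:
B(4) + C(13) → 17
A(16) + 17 → 33
The subtree containing B is merged 2 times, so code length = 2.

2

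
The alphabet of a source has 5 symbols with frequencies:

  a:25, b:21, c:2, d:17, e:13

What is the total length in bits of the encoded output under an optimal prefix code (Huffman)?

Greedily combine the two least-frequent nodes:
merge c(2) and e(13): 15
merge 15 and d(17): 32
merge b(21) and a(25): 46
merge 32 and 46: 78
The encoded length is the sum of every internal node's weight: 15 + 32 + 46 + 78 = 171 bits.

171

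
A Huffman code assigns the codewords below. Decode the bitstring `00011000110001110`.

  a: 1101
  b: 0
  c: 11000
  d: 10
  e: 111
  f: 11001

Read left to right; each codeword is recognised as soon as it completes (prefix code):
  0→b | 0→b | 0→b | 11000→c | 11000→c | 111→e | 0→b
Decoded message: bbbcceb

bbbcceb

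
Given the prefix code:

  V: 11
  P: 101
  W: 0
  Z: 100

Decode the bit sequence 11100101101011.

Read left to right; each codeword is recognised as soon as it completes (prefix code):
  11→V | 100→Z | 101→P | 101→P | 0→W | 11→V
Decoded message: VZPPWV

VZPPWV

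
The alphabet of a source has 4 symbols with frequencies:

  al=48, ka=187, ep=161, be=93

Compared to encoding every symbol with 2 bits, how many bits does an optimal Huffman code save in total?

Fixed-length: 2 bits × 489 symbols = 978 bits.
Huffman merges:
al(48) + be(93) → 141
141 + ep(161) → 302
ka(187) + 302 → 489
Huffman total = 141 + 302 + 489 = 932 bits.
Saving = 978 − 932 = 46 bits.

46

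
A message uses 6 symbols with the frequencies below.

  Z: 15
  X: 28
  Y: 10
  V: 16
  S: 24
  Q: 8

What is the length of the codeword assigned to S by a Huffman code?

2

Huffman merges, smallest pair first:
merge Q(8) and Y(10): 18
merge Z(15) and V(16): 31
merge 18 and S(24): 42
merge X(28) and 31: 59
merge 42 and 59: 101
S's leaf is at depth 2, giving a 2-bit codeword.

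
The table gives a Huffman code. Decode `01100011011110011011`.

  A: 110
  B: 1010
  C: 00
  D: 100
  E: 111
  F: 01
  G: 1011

FDFGAFG

Read left to right; each codeword is recognised as soon as it completes (prefix code):
  01→F | 100→D | 01→F | 1011→G | 110→A | 01→F | 1011→G
Decoded message: FDFGAFG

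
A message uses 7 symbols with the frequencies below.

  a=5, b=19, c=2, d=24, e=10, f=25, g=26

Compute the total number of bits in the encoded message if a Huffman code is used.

282

Build the Huffman tree bottom-up:
merge c(2) and a(5): 7
merge 7 and e(10): 17
merge 17 and b(19): 36
merge d(24) and f(25): 49
merge g(26) and 36: 62
merge 49 and 62: 111
Total encoded bits = sum of merged weights = 7 + 17 + 36 + 49 + 62 + 111 = 282.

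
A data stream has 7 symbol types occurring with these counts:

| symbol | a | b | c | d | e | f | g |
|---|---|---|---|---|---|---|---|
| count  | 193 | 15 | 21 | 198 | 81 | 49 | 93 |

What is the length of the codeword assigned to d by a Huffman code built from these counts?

Build the tree from the bottom:
combine b(15), c(21) → 36
combine 36, f(49) → 85
combine e(81), 85 → 166
combine g(93), 166 → 259
combine a(193), d(198) → 391
combine 259, 391 → 650
The subtree containing d is merged 2 times, so code length = 2.

2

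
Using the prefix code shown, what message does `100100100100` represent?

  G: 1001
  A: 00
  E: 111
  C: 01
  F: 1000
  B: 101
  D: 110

Read left to right; each codeword is recognised as soon as it completes (prefix code):
  1001→G | 00→A | 1001→G | 00→A
Decoded message: GAGA

GAGA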